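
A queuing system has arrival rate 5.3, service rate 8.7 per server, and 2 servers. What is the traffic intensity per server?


rho = lambda / (c * mu) = 5.3 / (2 * 8.7) = 0.3046

0.3046


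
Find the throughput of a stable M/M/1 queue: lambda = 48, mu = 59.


For a stable queue (lambda < mu), throughput = lambda = 48 per hour

48 per hour


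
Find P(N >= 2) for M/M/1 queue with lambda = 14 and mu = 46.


P(N >= 2) = rho^2 = (14/46)^2 = 0.0926

0.0926


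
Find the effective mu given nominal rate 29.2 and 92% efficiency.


Effective rate = mu * efficiency = 29.2 * 0.92 = 26.86 per hour

26.86 per hour


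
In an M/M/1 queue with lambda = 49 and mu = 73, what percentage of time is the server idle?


Idle fraction = (1 - rho) * 100 = (1 - 49/73) * 100 = 32.9%

32.9%


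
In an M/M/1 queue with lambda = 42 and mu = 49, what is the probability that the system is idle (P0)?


P0 = 1 - rho = 1 - 42/49 = 0.1429

0.1429


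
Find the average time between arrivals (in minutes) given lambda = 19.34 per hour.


Mean interarrival time = 60/lambda = 60/19.34 = 3.1 minutes

3.1 minutes


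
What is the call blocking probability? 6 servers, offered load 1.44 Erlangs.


B(N,A) = (A^N/N!) / sum(A^k/k!, k=0..N) with N=6, A=1.44 = 0.0029

0.0029


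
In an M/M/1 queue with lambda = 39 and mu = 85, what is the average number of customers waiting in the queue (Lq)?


rho = 39/85; Lq = rho^2/(1-rho) = 0.39

0.39


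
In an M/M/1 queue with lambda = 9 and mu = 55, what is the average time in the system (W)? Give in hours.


W = 1/(mu - lambda) = 1/(55 - 9) = 0.0217 hours

0.0217 hours


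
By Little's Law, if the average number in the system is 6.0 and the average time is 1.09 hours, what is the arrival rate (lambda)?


lambda = L / W = 6.0 / 1.09 = 5.5 per hour

5.5 per hour


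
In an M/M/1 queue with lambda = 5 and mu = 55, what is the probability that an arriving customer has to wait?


P(wait) = rho = lambda/mu = 5/55 = 0.0909

0.0909


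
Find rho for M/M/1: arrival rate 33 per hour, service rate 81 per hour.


rho = lambda/mu = 33/81 = 0.4074

0.4074


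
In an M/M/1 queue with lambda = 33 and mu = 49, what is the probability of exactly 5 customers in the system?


rho = 33/49; P(n) = (1-rho)*rho^n = (1-33/49)*(33/49)^5 = 0.0452

0.0452


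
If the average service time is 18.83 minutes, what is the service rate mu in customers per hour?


mu = 60 / avg_service_time = 60 / 18.83 = 3.19 per hour

3.19 per hour


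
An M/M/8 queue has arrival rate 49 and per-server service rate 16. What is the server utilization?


rho = lambda/(c*mu) = 49/(8*16) = 0.3828

0.3828


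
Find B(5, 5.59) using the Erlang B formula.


B(N,A) = (A^N/N!) / sum(A^k/k!, k=0..N) with N=5, A=5.59 = 0.3308

0.3308


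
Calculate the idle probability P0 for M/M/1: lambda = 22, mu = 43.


P0 = 1 - rho = 1 - 22/43 = 0.4884

0.4884


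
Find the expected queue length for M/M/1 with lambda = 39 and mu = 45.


rho = 39/45; Lq = rho^2/(1-rho) = 5.63

5.63


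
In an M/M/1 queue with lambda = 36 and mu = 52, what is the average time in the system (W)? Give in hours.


W = 1/(mu - lambda) = 1/(52 - 36) = 0.0625 hours

0.0625 hours


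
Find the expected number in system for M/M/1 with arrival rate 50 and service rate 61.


rho = 50/61; L = rho/(1-rho) = 4.55

4.55


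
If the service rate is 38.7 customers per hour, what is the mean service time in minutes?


Mean service time = 60/mu = 60/38.7 = 1.55 minutes

1.55 minutes


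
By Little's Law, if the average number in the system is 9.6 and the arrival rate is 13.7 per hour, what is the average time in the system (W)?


W = L / lambda = 9.6 / 13.7 = 0.7007 hours

0.7007 hours


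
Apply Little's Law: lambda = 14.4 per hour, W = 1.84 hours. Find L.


L = lambda * W = 14.4 * 1.84 = 26.5

26.5


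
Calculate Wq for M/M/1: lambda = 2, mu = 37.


rho = 2/37; Wq = rho/(mu - lambda) = 0.0015 hours

0.0015 hours


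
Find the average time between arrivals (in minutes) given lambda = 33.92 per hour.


Mean interarrival time = 60/lambda = 60/33.92 = 1.77 minutes

1.77 minutes


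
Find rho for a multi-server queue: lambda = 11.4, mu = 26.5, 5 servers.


rho = lambda / (c * mu) = 11.4 / (5 * 26.5) = 0.086

0.086


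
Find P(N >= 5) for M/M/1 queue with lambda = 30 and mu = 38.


P(N >= 5) = rho^5 = (30/38)^5 = 0.3067

0.3067


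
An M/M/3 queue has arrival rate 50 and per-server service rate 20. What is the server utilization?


rho = lambda/(c*mu) = 50/(3*20) = 0.8333

0.8333


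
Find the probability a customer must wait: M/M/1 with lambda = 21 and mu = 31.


P(wait) = rho = lambda/mu = 21/31 = 0.6774

0.6774


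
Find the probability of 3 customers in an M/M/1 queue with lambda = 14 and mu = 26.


rho = 14/26; P(n) = (1-rho)*rho^n = (1-14/26)*(14/26)^3 = 0.0721

0.0721


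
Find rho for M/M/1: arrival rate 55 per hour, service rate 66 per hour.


rho = lambda/mu = 55/66 = 0.8333

0.8333


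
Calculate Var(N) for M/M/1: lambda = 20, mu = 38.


rho = 20/38; Var(N) = rho/(1-rho)^2 = 2.35

2.35


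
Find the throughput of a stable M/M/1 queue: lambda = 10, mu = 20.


For a stable queue (lambda < mu), throughput = lambda = 10 per hour

10 per hour


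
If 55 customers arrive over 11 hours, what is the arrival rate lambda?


lambda = total arrivals / time = 55 / 11 = 5.0 per hour

5.0 per hour


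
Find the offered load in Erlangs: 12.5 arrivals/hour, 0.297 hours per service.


Offered load a = lambda * E[S] = 12.5 * 0.297 = 3.71 Erlangs

3.71 Erlangs


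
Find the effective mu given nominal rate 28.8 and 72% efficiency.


Effective rate = mu * efficiency = 28.8 * 0.72 = 20.74 per hour

20.74 per hour


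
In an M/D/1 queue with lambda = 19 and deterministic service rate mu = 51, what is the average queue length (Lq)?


M/D/1: Lq = rho^2 / (2*(1-rho)) where rho = 19/51; Lq = 0.11

0.11


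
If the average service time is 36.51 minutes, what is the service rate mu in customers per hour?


mu = 60 / avg_service_time = 60 / 36.51 = 1.64 per hour

1.64 per hour


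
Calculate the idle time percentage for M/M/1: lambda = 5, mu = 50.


Idle fraction = (1 - rho) * 100 = (1 - 5/50) * 100 = 90.0%

90.0%


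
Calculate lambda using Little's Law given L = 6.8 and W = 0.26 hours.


lambda = L / W = 6.8 / 0.26 = 26.15 per hour

26.15 per hour


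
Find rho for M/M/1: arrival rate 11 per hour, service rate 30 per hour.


rho = lambda/mu = 11/30 = 0.3667

0.3667


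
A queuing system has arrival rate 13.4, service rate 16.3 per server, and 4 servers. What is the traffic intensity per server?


rho = lambda / (c * mu) = 13.4 / (4 * 16.3) = 0.2055

0.2055


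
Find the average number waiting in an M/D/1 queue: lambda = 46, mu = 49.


M/D/1: Lq = rho^2 / (2*(1-rho)) where rho = 46/49; Lq = 7.2

7.2


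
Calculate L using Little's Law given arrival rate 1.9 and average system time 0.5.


L = lambda * W = 1.9 * 0.5 = 0.95

0.95


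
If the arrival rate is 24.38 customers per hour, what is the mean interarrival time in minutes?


Mean interarrival time = 60/lambda = 60/24.38 = 2.46 minutes

2.46 minutes


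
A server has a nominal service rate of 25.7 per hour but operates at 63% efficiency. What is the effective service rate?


Effective rate = mu * efficiency = 25.7 * 0.63 = 16.19 per hour

16.19 per hour


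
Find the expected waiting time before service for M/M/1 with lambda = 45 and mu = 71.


rho = 45/71; Wq = rho/(mu - lambda) = 0.0244 hours

0.0244 hours


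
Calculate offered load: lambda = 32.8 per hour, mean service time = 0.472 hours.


Offered load a = lambda * E[S] = 32.8 * 0.472 = 15.48 Erlangs

15.48 Erlangs


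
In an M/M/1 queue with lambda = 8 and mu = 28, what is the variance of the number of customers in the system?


rho = 8/28; Var(N) = rho/(1-rho)^2 = 0.56

0.56


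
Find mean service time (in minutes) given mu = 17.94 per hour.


Mean service time = 60/mu = 60/17.94 = 3.34 minutes

3.34 minutes


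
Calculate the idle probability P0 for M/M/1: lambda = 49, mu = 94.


P0 = 1 - rho = 1 - 49/94 = 0.4787

0.4787


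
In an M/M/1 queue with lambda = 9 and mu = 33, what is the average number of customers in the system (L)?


rho = 9/33; L = rho/(1-rho) = 0.37

0.37


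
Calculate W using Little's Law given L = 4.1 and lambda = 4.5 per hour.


W = L / lambda = 4.1 / 4.5 = 0.9111 hours

0.9111 hours


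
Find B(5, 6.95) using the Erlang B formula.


B(N,A) = (A^N/N!) / sum(A^k/k!, k=0..N) with N=5, A=6.95 = 0.4218

0.4218


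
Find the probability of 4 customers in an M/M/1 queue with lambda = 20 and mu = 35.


rho = 20/35; P(n) = (1-rho)*rho^n = (1-20/35)*(20/35)^4 = 0.0457

0.0457


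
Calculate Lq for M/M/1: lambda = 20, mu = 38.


rho = 20/38; Lq = rho^2/(1-rho) = 0.58

0.58


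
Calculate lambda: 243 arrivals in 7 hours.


lambda = total arrivals / time = 243 / 7 = 34.71 per hour

34.71 per hour


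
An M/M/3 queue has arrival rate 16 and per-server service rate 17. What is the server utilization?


rho = lambda/(c*mu) = 16/(3*17) = 0.3137

0.3137


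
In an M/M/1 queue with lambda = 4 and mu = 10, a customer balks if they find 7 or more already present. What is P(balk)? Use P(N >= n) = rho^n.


P(N >= 7) = rho^7 = (4/10)^7 = 0.0016

0.0016


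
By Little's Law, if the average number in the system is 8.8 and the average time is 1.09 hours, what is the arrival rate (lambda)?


lambda = L / W = 8.8 / 1.09 = 8.07 per hour

8.07 per hour


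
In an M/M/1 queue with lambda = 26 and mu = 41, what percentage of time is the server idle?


Idle fraction = (1 - rho) * 100 = (1 - 26/41) * 100 = 36.6%

36.6%


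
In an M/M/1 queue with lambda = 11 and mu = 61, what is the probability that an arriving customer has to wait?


P(wait) = rho = lambda/mu = 11/61 = 0.1803

0.1803


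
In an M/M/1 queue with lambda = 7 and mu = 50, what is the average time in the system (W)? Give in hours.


W = 1/(mu - lambda) = 1/(50 - 7) = 0.0233 hours

0.0233 hours


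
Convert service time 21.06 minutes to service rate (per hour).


mu = 60 / avg_service_time = 60 / 21.06 = 2.85 per hour

2.85 per hour


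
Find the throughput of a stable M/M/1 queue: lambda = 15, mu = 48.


For a stable queue (lambda < mu), throughput = lambda = 15 per hour

15 per hour


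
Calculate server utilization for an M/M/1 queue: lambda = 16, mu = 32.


rho = lambda/mu = 16/32 = 0.5

0.5


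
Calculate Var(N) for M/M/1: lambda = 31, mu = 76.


rho = 31/76; Var(N) = rho/(1-rho)^2 = 1.16

1.16


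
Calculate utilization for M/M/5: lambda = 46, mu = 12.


rho = lambda/(c*mu) = 46/(5*12) = 0.7667

0.7667


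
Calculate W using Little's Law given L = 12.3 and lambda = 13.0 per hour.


W = L / lambda = 12.3 / 13.0 = 0.9462 hours

0.9462 hours


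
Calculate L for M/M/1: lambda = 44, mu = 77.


rho = 44/77; L = rho/(1-rho) = 1.33

1.33


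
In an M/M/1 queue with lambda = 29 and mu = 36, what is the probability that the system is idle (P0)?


P0 = 1 - rho = 1 - 29/36 = 0.1944

0.1944


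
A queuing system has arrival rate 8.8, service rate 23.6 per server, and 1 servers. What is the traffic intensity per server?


rho = lambda / (c * mu) = 8.8 / (1 * 23.6) = 0.3729

0.3729


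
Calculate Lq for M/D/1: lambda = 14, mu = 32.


M/D/1: Lq = rho^2 / (2*(1-rho)) where rho = 14/32; Lq = 0.17

0.17


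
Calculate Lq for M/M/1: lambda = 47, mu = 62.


rho = 47/62; Lq = rho^2/(1-rho) = 2.38

2.38


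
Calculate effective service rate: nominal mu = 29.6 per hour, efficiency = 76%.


Effective rate = mu * efficiency = 29.6 * 0.76 = 22.5 per hour

22.5 per hour


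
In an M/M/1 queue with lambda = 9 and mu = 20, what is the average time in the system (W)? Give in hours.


W = 1/(mu - lambda) = 1/(20 - 9) = 0.0909 hours

0.0909 hours


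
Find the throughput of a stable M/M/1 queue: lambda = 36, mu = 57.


For a stable queue (lambda < mu), throughput = lambda = 36 per hour

36 per hour


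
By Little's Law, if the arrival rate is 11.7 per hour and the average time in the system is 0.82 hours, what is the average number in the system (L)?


L = lambda * W = 11.7 * 0.82 = 9.59

9.59


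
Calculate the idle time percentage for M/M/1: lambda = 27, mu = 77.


Idle fraction = (1 - rho) * 100 = (1 - 27/77) * 100 = 64.9%

64.9%


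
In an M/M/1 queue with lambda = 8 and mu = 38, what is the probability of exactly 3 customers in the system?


rho = 8/38; P(n) = (1-rho)*rho^n = (1-8/38)*(8/38)^3 = 0.0074

0.0074


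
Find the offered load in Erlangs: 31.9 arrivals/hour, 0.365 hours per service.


Offered load a = lambda * E[S] = 31.9 * 0.365 = 11.64 Erlangs

11.64 Erlangs


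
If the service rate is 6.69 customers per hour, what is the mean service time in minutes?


Mean service time = 60/mu = 60/6.69 = 8.97 minutes

8.97 minutes


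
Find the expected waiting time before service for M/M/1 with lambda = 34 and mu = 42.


rho = 34/42; Wq = rho/(mu - lambda) = 0.1012 hours

0.1012 hours


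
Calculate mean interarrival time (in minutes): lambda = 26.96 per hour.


Mean interarrival time = 60/lambda = 60/26.96 = 2.23 minutes

2.23 minutes


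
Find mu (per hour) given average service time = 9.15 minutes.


mu = 60 / avg_service_time = 60 / 9.15 = 6.56 per hour

6.56 per hour


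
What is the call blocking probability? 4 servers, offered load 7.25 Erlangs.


B(N,A) = (A^N/N!) / sum(A^k/k!, k=0..N) with N=4, A=7.25 = 0.54

0.54


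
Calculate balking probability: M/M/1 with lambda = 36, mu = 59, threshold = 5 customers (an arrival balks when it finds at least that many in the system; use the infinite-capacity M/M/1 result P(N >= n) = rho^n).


P(N >= 5) = rho^5 = (36/59)^5 = 0.0846

0.0846


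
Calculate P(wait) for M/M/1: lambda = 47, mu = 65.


P(wait) = rho = lambda/mu = 47/65 = 0.7231

0.7231


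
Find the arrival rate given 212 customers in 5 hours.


lambda = total arrivals / time = 212 / 5 = 42.4 per hour

42.4 per hour


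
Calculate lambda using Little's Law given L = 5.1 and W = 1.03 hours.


lambda = L / W = 5.1 / 1.03 = 4.95 per hour

4.95 per hour


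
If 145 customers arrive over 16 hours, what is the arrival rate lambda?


lambda = total arrivals / time = 145 / 16 = 9.06 per hour

9.06 per hour


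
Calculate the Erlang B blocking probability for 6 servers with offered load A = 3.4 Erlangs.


B(N,A) = (A^N/N!) / sum(A^k/k!, k=0..N) with N=6, A=3.4 = 0.076

0.076


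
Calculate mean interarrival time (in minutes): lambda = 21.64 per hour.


Mean interarrival time = 60/lambda = 60/21.64 = 2.77 minutes

2.77 minutes


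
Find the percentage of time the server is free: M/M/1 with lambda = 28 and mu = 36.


Idle fraction = (1 - rho) * 100 = (1 - 28/36) * 100 = 22.2%

22.2%


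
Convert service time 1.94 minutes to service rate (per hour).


mu = 60 / avg_service_time = 60 / 1.94 = 30.93 per hour

30.93 per hour


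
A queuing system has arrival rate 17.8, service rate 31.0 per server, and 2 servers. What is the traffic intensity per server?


rho = lambda / (c * mu) = 17.8 / (2 * 31.0) = 0.2871

0.2871


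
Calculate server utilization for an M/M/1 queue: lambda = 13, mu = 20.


rho = lambda/mu = 13/20 = 0.65

0.65


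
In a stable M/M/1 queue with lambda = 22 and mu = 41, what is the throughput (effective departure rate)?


For a stable queue (lambda < mu), throughput = lambda = 22 per hour

22 per hour


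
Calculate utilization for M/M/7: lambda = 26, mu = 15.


rho = lambda/(c*mu) = 26/(7*15) = 0.2476

0.2476


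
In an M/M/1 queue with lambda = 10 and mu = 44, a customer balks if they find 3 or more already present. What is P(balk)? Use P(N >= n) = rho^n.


P(N >= 3) = rho^3 = (10/44)^3 = 0.0117

0.0117


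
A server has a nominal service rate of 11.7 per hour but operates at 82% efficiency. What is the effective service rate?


Effective rate = mu * efficiency = 11.7 * 0.82 = 9.59 per hour

9.59 per hour


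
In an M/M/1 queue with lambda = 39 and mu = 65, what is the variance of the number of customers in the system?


rho = 39/65; Var(N) = rho/(1-rho)^2 = 3.75

3.75


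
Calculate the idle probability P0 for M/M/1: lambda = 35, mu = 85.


P0 = 1 - rho = 1 - 35/85 = 0.5882

0.5882


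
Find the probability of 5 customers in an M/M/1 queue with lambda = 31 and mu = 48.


rho = 31/48; P(n) = (1-rho)*rho^n = (1-31/48)*(31/48)^5 = 0.0398

0.0398


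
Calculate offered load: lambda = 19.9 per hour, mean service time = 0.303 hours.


Offered load a = lambda * E[S] = 19.9 * 0.303 = 6.03 Erlangs

6.03 Erlangs


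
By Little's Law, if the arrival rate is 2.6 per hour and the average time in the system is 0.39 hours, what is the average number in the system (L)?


L = lambda * W = 2.6 * 0.39 = 1.01

1.01


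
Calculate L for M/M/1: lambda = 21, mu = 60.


rho = 21/60; L = rho/(1-rho) = 0.54

0.54


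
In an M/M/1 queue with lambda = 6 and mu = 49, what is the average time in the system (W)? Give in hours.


W = 1/(mu - lambda) = 1/(49 - 6) = 0.0233 hours

0.0233 hours


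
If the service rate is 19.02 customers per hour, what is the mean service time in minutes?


Mean service time = 60/mu = 60/19.02 = 3.15 minutes

3.15 minutes


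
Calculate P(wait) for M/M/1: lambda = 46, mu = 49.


P(wait) = rho = lambda/mu = 46/49 = 0.9388

0.9388


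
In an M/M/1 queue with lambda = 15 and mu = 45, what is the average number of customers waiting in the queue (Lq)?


rho = 15/45; Lq = rho^2/(1-rho) = 0.17

0.17


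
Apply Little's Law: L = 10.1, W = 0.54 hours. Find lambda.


lambda = L / W = 10.1 / 0.54 = 18.7 per hour

18.7 per hour


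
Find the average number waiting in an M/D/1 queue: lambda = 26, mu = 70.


M/D/1: Lq = rho^2 / (2*(1-rho)) where rho = 26/70; Lq = 0.11

0.11


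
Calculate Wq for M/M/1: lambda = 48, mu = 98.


rho = 48/98; Wq = rho/(mu - lambda) = 0.0098 hours

0.0098 hours


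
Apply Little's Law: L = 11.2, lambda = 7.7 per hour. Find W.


W = L / lambda = 11.2 / 7.7 = 1.4545 hours

1.4545 hours


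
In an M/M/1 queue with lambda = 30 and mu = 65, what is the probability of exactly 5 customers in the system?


rho = 30/65; P(n) = (1-rho)*rho^n = (1-30/65)*(30/65)^5 = 0.0113

0.0113


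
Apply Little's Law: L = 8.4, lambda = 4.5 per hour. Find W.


W = L / lambda = 8.4 / 4.5 = 1.8667 hours

1.8667 hours


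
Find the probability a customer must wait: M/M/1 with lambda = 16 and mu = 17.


P(wait) = rho = lambda/mu = 16/17 = 0.9412

0.9412


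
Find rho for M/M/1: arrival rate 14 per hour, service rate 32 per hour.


rho = lambda/mu = 14/32 = 0.4375

0.4375


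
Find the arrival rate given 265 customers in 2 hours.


lambda = total arrivals / time = 265 / 2 = 132.5 per hour

132.5 per hour


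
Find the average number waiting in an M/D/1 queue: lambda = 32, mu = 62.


M/D/1: Lq = rho^2 / (2*(1-rho)) where rho = 32/62; Lq = 0.28

0.28


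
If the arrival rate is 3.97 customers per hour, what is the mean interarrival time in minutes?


Mean interarrival time = 60/lambda = 60/3.97 = 15.11 minutes

15.11 minutes


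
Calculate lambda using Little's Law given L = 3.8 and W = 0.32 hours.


lambda = L / W = 3.8 / 0.32 = 11.88 per hour

11.88 per hour


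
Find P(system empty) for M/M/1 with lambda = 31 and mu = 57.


P0 = 1 - rho = 1 - 31/57 = 0.4561

0.4561


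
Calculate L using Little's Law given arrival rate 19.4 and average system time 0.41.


L = lambda * W = 19.4 * 0.41 = 7.95

7.95


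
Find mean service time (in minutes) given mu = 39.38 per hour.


Mean service time = 60/mu = 60/39.38 = 1.52 minutes

1.52 minutes


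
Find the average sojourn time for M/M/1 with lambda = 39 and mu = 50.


W = 1/(mu - lambda) = 1/(50 - 39) = 0.0909 hours

0.0909 hours


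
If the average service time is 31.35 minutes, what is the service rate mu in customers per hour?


mu = 60 / avg_service_time = 60 / 31.35 = 1.91 per hour

1.91 per hour


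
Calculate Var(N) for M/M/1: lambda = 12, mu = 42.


rho = 12/42; Var(N) = rho/(1-rho)^2 = 0.56

0.56


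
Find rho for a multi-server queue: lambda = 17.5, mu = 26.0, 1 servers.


rho = lambda / (c * mu) = 17.5 / (1 * 26.0) = 0.6731

0.6731


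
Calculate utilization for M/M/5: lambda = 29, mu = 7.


rho = lambda/(c*mu) = 29/(5*7) = 0.8286

0.8286


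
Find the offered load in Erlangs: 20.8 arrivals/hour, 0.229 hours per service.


Offered load a = lambda * E[S] = 20.8 * 0.229 = 4.76 Erlangs

4.76 Erlangs


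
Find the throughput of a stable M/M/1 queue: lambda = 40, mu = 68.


For a stable queue (lambda < mu), throughput = lambda = 40 per hour

40 per hour


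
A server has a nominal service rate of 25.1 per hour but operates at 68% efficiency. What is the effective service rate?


Effective rate = mu * efficiency = 25.1 * 0.68 = 17.07 per hour

17.07 per hour


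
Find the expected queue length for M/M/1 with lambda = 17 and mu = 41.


rho = 17/41; Lq = rho^2/(1-rho) = 0.29

0.29


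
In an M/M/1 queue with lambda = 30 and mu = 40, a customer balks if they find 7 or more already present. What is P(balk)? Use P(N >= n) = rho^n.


P(N >= 7) = rho^7 = (30/40)^7 = 0.1335

0.1335


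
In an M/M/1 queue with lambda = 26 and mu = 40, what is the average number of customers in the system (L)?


rho = 26/40; L = rho/(1-rho) = 1.86

1.86


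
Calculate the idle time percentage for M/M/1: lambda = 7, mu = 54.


Idle fraction = (1 - rho) * 100 = (1 - 7/54) * 100 = 87.0%

87.0%


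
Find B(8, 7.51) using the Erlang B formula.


B(N,A) = (A^N/N!) / sum(A^k/k!, k=0..N) with N=8, A=7.51 = 0.208

0.208


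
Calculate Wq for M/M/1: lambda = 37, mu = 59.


rho = 37/59; Wq = rho/(mu - lambda) = 0.0285 hours

0.0285 hours


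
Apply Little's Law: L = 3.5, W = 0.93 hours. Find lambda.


lambda = L / W = 3.5 / 0.93 = 3.76 per hour

3.76 per hour


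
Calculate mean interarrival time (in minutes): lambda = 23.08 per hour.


Mean interarrival time = 60/lambda = 60/23.08 = 2.6 minutes

2.6 minutes


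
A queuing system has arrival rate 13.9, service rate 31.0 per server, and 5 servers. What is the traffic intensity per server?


rho = lambda / (c * mu) = 13.9 / (5 * 31.0) = 0.0897

0.0897


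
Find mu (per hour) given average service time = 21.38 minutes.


mu = 60 / avg_service_time = 60 / 21.38 = 2.81 per hour

2.81 per hour


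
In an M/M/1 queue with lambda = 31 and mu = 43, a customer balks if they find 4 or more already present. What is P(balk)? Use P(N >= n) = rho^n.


P(N >= 4) = rho^4 = (31/43)^4 = 0.2701

0.2701


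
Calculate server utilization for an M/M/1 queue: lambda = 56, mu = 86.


rho = lambda/mu = 56/86 = 0.6512

0.6512


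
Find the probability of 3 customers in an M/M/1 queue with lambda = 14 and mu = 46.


rho = 14/46; P(n) = (1-rho)*rho^n = (1-14/46)*(14/46)^3 = 0.0196

0.0196


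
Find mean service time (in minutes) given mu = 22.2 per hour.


Mean service time = 60/mu = 60/22.2 = 2.7 minutes

2.7 minutes


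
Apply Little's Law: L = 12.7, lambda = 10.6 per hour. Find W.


W = L / lambda = 12.7 / 10.6 = 1.1981 hours

1.1981 hours


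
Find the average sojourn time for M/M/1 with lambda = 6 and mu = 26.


W = 1/(mu - lambda) = 1/(26 - 6) = 0.05 hours

0.05 hours


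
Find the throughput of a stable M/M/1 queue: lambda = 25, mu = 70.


For a stable queue (lambda < mu), throughput = lambda = 25 per hour

25 per hour


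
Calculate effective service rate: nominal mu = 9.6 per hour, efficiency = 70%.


Effective rate = mu * efficiency = 9.6 * 0.7 = 6.72 per hour

6.72 per hour


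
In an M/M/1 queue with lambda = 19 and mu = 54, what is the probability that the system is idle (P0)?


P0 = 1 - rho = 1 - 19/54 = 0.6481

0.6481


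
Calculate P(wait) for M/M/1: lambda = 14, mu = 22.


P(wait) = rho = lambda/mu = 14/22 = 0.6364

0.6364


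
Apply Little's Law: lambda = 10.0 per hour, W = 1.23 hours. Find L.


L = lambda * W = 10.0 * 1.23 = 12.3

12.3


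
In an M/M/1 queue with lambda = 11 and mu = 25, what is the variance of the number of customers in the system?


rho = 11/25; Var(N) = rho/(1-rho)^2 = 1.4

1.4


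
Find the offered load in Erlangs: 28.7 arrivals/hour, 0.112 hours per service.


Offered load a = lambda * E[S] = 28.7 * 0.112 = 3.21 Erlangs

3.21 Erlangs


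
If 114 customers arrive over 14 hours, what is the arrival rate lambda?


lambda = total arrivals / time = 114 / 14 = 8.14 per hour

8.14 per hour


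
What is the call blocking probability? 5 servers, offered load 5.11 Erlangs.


B(N,A) = (A^N/N!) / sum(A^k/k!, k=0..N) with N=5, A=5.11 = 0.2937

0.2937


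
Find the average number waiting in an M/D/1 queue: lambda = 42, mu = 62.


M/D/1: Lq = rho^2 / (2*(1-rho)) where rho = 42/62; Lq = 0.71

0.71


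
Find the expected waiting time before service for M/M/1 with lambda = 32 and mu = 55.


rho = 32/55; Wq = rho/(mu - lambda) = 0.0253 hours

0.0253 hours


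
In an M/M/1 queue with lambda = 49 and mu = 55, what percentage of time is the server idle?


Idle fraction = (1 - rho) * 100 = (1 - 49/55) * 100 = 10.9%

10.9%


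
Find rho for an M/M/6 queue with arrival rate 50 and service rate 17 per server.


rho = lambda/(c*mu) = 50/(6*17) = 0.4902

0.4902


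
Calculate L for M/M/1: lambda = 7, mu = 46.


rho = 7/46; L = rho/(1-rho) = 0.18

0.18


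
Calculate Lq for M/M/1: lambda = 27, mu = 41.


rho = 27/41; Lq = rho^2/(1-rho) = 1.27

1.27


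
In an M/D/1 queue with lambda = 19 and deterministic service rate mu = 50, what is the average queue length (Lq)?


M/D/1: Lq = rho^2 / (2*(1-rho)) where rho = 19/50; Lq = 0.12

0.12


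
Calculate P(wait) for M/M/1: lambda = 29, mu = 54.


P(wait) = rho = lambda/mu = 29/54 = 0.537

0.537


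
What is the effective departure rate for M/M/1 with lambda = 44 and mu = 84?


For a stable queue (lambda < mu), throughput = lambda = 44 per hour

44 per hour


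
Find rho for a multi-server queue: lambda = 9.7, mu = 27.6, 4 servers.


rho = lambda / (c * mu) = 9.7 / (4 * 27.6) = 0.0879

0.0879


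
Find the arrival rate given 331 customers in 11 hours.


lambda = total arrivals / time = 331 / 11 = 30.09 per hour

30.09 per hour


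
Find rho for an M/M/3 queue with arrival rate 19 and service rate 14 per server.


rho = lambda/(c*mu) = 19/(3*14) = 0.4524

0.4524


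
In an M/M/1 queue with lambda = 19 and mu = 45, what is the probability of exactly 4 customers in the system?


rho = 19/45; P(n) = (1-rho)*rho^n = (1-19/45)*(19/45)^4 = 0.0184

0.0184


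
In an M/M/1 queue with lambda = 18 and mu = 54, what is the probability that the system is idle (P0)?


P0 = 1 - rho = 1 - 18/54 = 0.6667

0.6667


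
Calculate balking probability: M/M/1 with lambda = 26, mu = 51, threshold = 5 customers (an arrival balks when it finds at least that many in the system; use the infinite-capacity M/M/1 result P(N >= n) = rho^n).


P(N >= 5) = rho^5 = (26/51)^5 = 0.0344

0.0344


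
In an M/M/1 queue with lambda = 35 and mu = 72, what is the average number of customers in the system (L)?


rho = 35/72; L = rho/(1-rho) = 0.95

0.95


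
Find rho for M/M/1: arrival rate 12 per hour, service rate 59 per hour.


rho = lambda/mu = 12/59 = 0.2034

0.2034


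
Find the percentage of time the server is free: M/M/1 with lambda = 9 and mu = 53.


Idle fraction = (1 - rho) * 100 = (1 - 9/53) * 100 = 83.0%

83.0%


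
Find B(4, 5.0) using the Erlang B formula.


B(N,A) = (A^N/N!) / sum(A^k/k!, k=0..N) with N=4, A=5.0 = 0.3983

0.3983


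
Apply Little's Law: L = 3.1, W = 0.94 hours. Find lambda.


lambda = L / W = 3.1 / 0.94 = 3.3 per hour

3.3 per hour


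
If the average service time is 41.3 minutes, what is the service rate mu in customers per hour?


mu = 60 / avg_service_time = 60 / 41.3 = 1.45 per hour

1.45 per hour


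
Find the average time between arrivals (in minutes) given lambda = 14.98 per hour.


Mean interarrival time = 60/lambda = 60/14.98 = 4.01 minutes

4.01 minutes


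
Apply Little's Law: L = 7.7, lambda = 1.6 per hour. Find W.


W = L / lambda = 7.7 / 1.6 = 4.8125 hours

4.8125 hours


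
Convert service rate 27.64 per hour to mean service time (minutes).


Mean service time = 60/mu = 60/27.64 = 2.17 minutes

2.17 minutes


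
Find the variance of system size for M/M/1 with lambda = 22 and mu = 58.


rho = 22/58; Var(N) = rho/(1-rho)^2 = 0.98

0.98


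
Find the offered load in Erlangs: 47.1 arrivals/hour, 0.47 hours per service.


Offered load a = lambda * E[S] = 47.1 * 0.47 = 22.14 Erlangs

22.14 Erlangs


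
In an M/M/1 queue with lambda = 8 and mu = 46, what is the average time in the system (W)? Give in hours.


W = 1/(mu - lambda) = 1/(46 - 8) = 0.0263 hours

0.0263 hours


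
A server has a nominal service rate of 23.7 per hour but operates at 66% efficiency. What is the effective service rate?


Effective rate = mu * efficiency = 23.7 * 0.66 = 15.64 per hour

15.64 per hour


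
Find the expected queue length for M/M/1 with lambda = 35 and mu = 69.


rho = 35/69; Lq = rho^2/(1-rho) = 0.52

0.52


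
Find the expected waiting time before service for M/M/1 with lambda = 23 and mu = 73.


rho = 23/73; Wq = rho/(mu - lambda) = 0.0063 hours

0.0063 hours


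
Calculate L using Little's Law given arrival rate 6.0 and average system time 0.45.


L = lambda * W = 6.0 * 0.45 = 2.7

2.7


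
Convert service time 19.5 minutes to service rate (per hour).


mu = 60 / avg_service_time = 60 / 19.5 = 3.08 per hour

3.08 per hour


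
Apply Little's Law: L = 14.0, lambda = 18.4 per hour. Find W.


W = L / lambda = 14.0 / 18.4 = 0.7609 hours

0.7609 hours


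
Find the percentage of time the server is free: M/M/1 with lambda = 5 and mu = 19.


Idle fraction = (1 - rho) * 100 = (1 - 5/19) * 100 = 73.7%

73.7%


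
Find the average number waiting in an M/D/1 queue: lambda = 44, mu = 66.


M/D/1: Lq = rho^2 / (2*(1-rho)) where rho = 44/66; Lq = 0.67

0.67


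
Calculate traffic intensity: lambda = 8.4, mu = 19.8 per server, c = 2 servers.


rho = lambda / (c * mu) = 8.4 / (2 * 19.8) = 0.2121

0.2121


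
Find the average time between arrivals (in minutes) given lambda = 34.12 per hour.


Mean interarrival time = 60/lambda = 60/34.12 = 1.76 minutes

1.76 minutes


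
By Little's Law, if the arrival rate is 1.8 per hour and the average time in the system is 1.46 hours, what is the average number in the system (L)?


L = lambda * W = 1.8 * 1.46 = 2.63

2.63


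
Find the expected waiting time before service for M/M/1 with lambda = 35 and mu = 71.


rho = 35/71; Wq = rho/(mu - lambda) = 0.0137 hours

0.0137 hours


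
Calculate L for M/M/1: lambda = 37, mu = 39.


rho = 37/39; L = rho/(1-rho) = 18.5

18.5


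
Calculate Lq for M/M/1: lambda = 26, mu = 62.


rho = 26/62; Lq = rho^2/(1-rho) = 0.3

0.3


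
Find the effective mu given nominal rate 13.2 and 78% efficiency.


Effective rate = mu * efficiency = 13.2 * 0.78 = 10.3 per hour

10.3 per hour


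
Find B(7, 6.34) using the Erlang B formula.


B(N,A) = (A^N/N!) / sum(A^k/k!, k=0..N) with N=7, A=6.34 = 0.2071

0.2071


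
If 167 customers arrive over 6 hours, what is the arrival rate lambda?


lambda = total arrivals / time = 167 / 6 = 27.83 per hour

27.83 per hour


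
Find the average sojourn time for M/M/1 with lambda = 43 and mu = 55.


W = 1/(mu - lambda) = 1/(55 - 43) = 0.0833 hours

0.0833 hours


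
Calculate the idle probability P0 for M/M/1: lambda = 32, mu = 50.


P0 = 1 - rho = 1 - 32/50 = 0.36

0.36


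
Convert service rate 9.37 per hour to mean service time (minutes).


Mean service time = 60/mu = 60/9.37 = 6.4 minutes

6.4 minutes


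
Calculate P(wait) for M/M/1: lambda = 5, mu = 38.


P(wait) = rho = lambda/mu = 5/38 = 0.1316

0.1316


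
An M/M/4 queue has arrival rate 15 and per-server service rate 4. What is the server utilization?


rho = lambda/(c*mu) = 15/(4*4) = 0.9375

0.9375


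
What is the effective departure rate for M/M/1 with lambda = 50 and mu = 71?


For a stable queue (lambda < mu), throughput = lambda = 50 per hour

50 per hour


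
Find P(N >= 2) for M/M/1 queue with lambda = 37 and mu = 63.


P(N >= 2) = rho^2 = (37/63)^2 = 0.3449

0.3449


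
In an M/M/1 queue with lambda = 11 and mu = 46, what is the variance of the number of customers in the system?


rho = 11/46; Var(N) = rho/(1-rho)^2 = 0.41

0.41


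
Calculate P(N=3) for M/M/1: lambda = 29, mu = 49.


rho = 29/49; P(n) = (1-rho)*rho^n = (1-29/49)*(29/49)^3 = 0.0846

0.0846


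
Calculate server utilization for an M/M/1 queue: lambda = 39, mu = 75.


rho = lambda/mu = 39/75 = 0.52

0.52


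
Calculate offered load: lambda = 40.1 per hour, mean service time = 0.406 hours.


Offered load a = lambda * E[S] = 40.1 * 0.406 = 16.28 Erlangs

16.28 Erlangs


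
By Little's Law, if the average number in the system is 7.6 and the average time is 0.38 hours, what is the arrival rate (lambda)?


lambda = L / W = 7.6 / 0.38 = 20.0 per hour

20.0 per hour


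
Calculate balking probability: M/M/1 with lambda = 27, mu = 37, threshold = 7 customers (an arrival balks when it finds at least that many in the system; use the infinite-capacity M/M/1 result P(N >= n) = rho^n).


P(N >= 7) = rho^7 = (27/37)^7 = 0.1102

0.1102


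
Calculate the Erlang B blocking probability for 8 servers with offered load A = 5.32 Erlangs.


B(N,A) = (A^N/N!) / sum(A^k/k!, k=0..N) with N=8, A=5.32 = 0.0857

0.0857


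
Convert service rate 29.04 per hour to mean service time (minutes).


Mean service time = 60/mu = 60/29.04 = 2.07 minutes

2.07 minutes


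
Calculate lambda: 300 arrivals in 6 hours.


lambda = total arrivals / time = 300 / 6 = 50.0 per hour

50.0 per hour


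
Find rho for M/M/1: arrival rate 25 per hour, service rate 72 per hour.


rho = lambda/mu = 25/72 = 0.3472

0.3472


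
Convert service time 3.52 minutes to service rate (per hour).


mu = 60 / avg_service_time = 60 / 3.52 = 17.05 per hour

17.05 per hour


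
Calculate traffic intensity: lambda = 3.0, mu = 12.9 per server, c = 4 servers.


rho = lambda / (c * mu) = 3.0 / (4 * 12.9) = 0.0581

0.0581


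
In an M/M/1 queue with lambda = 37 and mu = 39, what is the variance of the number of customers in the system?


rho = 37/39; Var(N) = rho/(1-rho)^2 = 360.75

360.75


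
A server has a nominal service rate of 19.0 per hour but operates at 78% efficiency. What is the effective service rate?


Effective rate = mu * efficiency = 19.0 * 0.78 = 14.82 per hour

14.82 per hour


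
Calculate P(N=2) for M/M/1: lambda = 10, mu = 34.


rho = 10/34; P(n) = (1-rho)*rho^n = (1-10/34)*(10/34)^2 = 0.0611

0.0611


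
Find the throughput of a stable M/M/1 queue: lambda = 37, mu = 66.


For a stable queue (lambda < mu), throughput = lambda = 37 per hour

37 per hour


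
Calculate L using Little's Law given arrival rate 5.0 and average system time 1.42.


L = lambda * W = 5.0 * 1.42 = 7.1

7.1


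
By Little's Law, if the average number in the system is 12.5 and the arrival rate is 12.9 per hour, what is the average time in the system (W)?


W = L / lambda = 12.5 / 12.9 = 0.969 hours

0.969 hours


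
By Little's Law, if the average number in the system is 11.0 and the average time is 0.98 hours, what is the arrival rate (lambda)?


lambda = L / W = 11.0 / 0.98 = 11.22 per hour

11.22 per hour


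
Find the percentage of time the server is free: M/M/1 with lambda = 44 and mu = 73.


Idle fraction = (1 - rho) * 100 = (1 - 44/73) * 100 = 39.7%

39.7%


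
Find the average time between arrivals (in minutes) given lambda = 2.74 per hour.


Mean interarrival time = 60/lambda = 60/2.74 = 21.9 minutes

21.9 minutes


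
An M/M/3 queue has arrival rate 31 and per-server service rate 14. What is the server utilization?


rho = lambda/(c*mu) = 31/(3*14) = 0.7381

0.7381


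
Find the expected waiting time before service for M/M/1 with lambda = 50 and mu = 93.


rho = 50/93; Wq = rho/(mu - lambda) = 0.0125 hours

0.0125 hours


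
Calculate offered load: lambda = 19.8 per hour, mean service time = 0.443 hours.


Offered load a = lambda * E[S] = 19.8 * 0.443 = 8.77 Erlangs

8.77 Erlangs


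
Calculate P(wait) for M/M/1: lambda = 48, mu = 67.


P(wait) = rho = lambda/mu = 48/67 = 0.7164

0.7164


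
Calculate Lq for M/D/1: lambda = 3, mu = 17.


M/D/1: Lq = rho^2 / (2*(1-rho)) where rho = 3/17; Lq = 0.02

0.02


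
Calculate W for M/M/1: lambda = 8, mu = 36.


W = 1/(mu - lambda) = 1/(36 - 8) = 0.0357 hours

0.0357 hours


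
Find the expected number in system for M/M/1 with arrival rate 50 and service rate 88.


rho = 50/88; L = rho/(1-rho) = 1.32

1.32


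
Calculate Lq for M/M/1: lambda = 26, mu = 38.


rho = 26/38; Lq = rho^2/(1-rho) = 1.48

1.48


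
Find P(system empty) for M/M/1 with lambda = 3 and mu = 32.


P0 = 1 - rho = 1 - 3/32 = 0.9063

0.9063


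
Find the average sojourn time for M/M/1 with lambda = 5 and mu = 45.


W = 1/(mu - lambda) = 1/(45 - 5) = 0.025 hours

0.025 hours


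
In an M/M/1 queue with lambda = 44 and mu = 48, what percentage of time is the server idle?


Idle fraction = (1 - rho) * 100 = (1 - 44/48) * 100 = 8.3%

8.3%


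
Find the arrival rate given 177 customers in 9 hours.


lambda = total arrivals / time = 177 / 9 = 19.67 per hour

19.67 per hour


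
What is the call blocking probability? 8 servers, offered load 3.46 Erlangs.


B(N,A) = (A^N/N!) / sum(A^k/k!, k=0..N) with N=8, A=3.46 = 0.0162

0.0162


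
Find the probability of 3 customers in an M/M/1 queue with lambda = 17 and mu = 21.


rho = 17/21; P(n) = (1-rho)*rho^n = (1-17/21)*(17/21)^3 = 0.101

0.101


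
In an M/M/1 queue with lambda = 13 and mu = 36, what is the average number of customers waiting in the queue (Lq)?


rho = 13/36; Lq = rho^2/(1-rho) = 0.2

0.2


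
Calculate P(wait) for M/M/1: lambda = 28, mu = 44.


P(wait) = rho = lambda/mu = 28/44 = 0.6364

0.6364


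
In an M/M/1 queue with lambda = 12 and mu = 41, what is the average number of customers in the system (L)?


rho = 12/41; L = rho/(1-rho) = 0.41

0.41


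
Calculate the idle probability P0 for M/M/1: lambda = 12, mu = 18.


P0 = 1 - rho = 1 - 12/18 = 0.3333

0.3333


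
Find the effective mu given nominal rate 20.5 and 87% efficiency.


Effective rate = mu * efficiency = 20.5 * 0.87 = 17.84 per hour

17.84 per hour


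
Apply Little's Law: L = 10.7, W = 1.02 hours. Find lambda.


lambda = L / W = 10.7 / 1.02 = 10.49 per hour

10.49 per hour


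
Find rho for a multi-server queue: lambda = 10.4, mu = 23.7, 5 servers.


rho = lambda / (c * mu) = 10.4 / (5 * 23.7) = 0.0878

0.0878
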